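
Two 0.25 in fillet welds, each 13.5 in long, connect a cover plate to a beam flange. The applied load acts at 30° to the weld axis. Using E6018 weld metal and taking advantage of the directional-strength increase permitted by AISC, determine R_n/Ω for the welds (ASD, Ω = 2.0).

E60XX → F_EXX = 60 ksi.
t_e = 0.707 × 0.25 = 0.1767 in; A_we = 0.1767 × 27 = 4.772 in².
Directional factor: 1.0 + 0.5 sin^1.5(30°) = 1.177.
F_nw = 0.6 × 60 × 1.177 = 42.36 ksi.
R_n/Ω = (42.36 × 4.772) / 2.0 = 101.1 kip.

R_n/Ω ≈ 101 kip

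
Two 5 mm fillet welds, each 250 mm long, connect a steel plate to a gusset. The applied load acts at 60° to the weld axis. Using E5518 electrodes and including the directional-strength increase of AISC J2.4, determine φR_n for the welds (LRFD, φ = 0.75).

E55XX → F_EXX = 550 MPa.
t_e = 0.707 × 5 = 3.535 mm; A_we = 3.535 × 500 = 1767 mm².
Directional factor: 1.0 + 0.5 sin^1.5(60°) = 1.403.
F_nw = 0.6 × 550 × 1.403 = 463 MPa.
φR_n = 0.75 × 463 × 1767 × 10⁻³ = 613.7 kN.

φR_n ≈ 614 kN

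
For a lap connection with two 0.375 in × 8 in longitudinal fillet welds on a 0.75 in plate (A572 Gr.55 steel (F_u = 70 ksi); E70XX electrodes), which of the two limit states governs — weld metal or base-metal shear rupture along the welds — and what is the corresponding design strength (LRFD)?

φR_n ≈ 134 kip (weld metal governs)

E70XX → F_EXX = 70 ksi.
t_e = 0.707 × 0.375 = 0.2651 in; L = 16 in.
Weld metal: φR_n = 0.75 × 0.6 × 70 × 0.2651 × 16 = 133.6 kip.
Base metal (shear rupture): φR_n = 0.75 × 0.6 × 70 × 0.75 × 16 = 378 kip.
Governing: weld metal.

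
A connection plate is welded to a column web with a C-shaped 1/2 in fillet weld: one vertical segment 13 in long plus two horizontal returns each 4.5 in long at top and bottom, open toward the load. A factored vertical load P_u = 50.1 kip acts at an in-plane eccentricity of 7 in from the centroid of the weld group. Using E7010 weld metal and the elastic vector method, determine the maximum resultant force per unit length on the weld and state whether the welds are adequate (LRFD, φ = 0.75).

f_max ≈ 5.75 kip/in; adequate

E70XX → F_EXX = 70 ksi.
Total weld length L_w = 22 in. Treat welds as unit-width lines.
Centroid: x̄ = 2×4.5×2.25 / 22 = 0.9205 in from the vertical weld.
Polar moment about centroid: J = I_x + I_y = [13³/12 + 2×4.5×6.5²] + [13×0.9205² + 2(4.5³/12 + 4.5×1.33²)] = 605.4 in³.
Direct shear f_v = P/L_w = 50.1 / 22 = 2.277 kip/in (vertical).
Torsion M = P·e = 50.1 × 7 = 350.7 kip·in.
Critical point at (x, y) = (3.58, 6.5) from centroid. f_tx = M·y/J = 3.765 kip/in; f_ty = M·x/J = 2.073 kip/in.
Resultant f_max = √[f_tx² + (f_v + f_ty)²] = √[3.765² + (2.277 + 2.073)²] = 5.754 kip/in.
Capacity per unit length: φr_n = 0.75 × 0.6 × 70 × (0.707 × 0.5) = 11.14 kip/in.
5.754 ≤ 11.14 → adequate.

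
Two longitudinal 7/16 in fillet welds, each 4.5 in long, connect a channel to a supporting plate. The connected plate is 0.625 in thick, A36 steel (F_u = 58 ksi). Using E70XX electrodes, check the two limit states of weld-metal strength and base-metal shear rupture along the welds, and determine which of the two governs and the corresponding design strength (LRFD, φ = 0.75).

φR_n ≈ 87.7 kip (weld metal governs)

E70XX → F_EXX = 70 ksi.
t_e = 0.707 × 0.4375 = 0.3093 in; L = 9 in.
Weld metal: φR_n = 0.75 × 0.6 × 70 × 0.3093 × 9 = 87.69 kip.
Base metal (shear rupture): φR_n = 0.75 × 0.6 × 58 × 0.625 × 9 = 146.8 kip.
Governing: weld metal.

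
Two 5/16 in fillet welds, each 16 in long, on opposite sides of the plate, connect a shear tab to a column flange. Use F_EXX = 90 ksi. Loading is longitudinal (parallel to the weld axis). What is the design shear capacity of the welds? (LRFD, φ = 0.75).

Effective throat t_e = 0.707 × 0.3125 = 0.2209 in.
Total length L = 32 in; A_we = 0.2209 × 32 = 7.07 in².
F_nw = 0.6 F_EXX = 0.6 × 90 = 54 ksi.
φR_n = 0.75 × 54 × 7.07 = 286.3 kip.

φR_n ≈ 286 kip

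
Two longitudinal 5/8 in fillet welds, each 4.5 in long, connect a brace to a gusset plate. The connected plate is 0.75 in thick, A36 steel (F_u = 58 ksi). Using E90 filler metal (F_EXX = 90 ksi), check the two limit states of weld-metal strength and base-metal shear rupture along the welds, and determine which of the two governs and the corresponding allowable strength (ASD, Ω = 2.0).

t_e = 0.707 × 0.625 = 0.4419 in; L = 9 in.
Weld metal: R_n/Ω = (1/2.0) × 0.6 × 90 × 0.4419 × 9 = 107.4 kip.
Base metal (shear rupture): R_n/Ω = (1/2.0) × 0.6 × 58 × 0.75 × 9 = 117.4 kip.
Governing: weld metal.

R_n/Ω ≈ 107 kip (weld metal governs)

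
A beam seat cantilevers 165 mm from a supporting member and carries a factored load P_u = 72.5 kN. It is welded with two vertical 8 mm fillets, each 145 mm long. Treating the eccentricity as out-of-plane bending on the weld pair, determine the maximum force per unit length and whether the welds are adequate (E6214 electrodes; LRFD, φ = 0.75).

E62XX → F_EXX = 620 MPa.
L_w = 2 × 145 = 290 mm; section modulus (unit throat) S = 2 × L²/6 = 7008 mm².
Direct shear f_v = P/L_w = 72.5×10³/290 = 250 N/mm.
Moment M = P × e = 72.5×10³ × 165 = 11962000 N·mm; bending f_b = M/S = 1707 N/mm.
f_max = √(f_v² + f_b²) = √(250² + 1707²) = 1725 N/mm.
φr_n = 0.75 × 0.6 × 620 × (0.707 × 8) = 1578 N/mm → NOT adequate.

f_max ≈ 1730 N/mm; NOT adequate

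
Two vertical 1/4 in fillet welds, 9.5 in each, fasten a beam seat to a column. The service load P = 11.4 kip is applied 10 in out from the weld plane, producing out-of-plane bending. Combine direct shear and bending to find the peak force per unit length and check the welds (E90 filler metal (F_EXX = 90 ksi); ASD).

f_max ≈ 3.84 kip/in; adequate

L_w = 2 × 9.5 = 19 in; section modulus (unit throat) S = 2 × L²/6 = 30.08 in².
Direct shear f_v = P/L_w = 11.4/19 = 0.6 kip/in.
Moment M = P × e = 11.4 × 10 = 114 kip·in; bending f_b = M/S = 3.789 kip/in.
f_max = √(f_v² + f_b²) = √(0.6² + 3.789²) = 3.837 kip/in.
r_n/Ω = (1/2.0) × 0.6 × 90 × (0.707 × 0.25) = 4.772 kip/in → adequate.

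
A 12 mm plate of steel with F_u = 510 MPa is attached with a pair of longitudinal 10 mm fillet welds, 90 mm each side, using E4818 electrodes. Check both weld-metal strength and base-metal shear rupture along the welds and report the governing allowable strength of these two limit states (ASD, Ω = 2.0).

E48XX → F_EXX = 480 MPa.
t_e = 0.707 × 10 = 7.07 mm; L = 180 mm.
Weld metal: R_n/Ω = (1/2.0) × 0.6 × 480 × 7.07 × 180 × 10⁻³ = 183.3 kN.
Base metal (shear rupture): R_n/Ω = (1/2.0) × 0.6 × 510 × 12 × 180 × 10⁻³ = 330.5 kN.
Governing: weld metal.

R_n/Ω ≈ 183 kN (weld metal governs)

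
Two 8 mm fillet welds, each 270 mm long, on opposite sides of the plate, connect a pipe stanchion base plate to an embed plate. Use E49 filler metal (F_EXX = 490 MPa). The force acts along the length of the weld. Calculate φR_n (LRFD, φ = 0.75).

φR_n ≈ 673 kN

Effective throat t_e = 0.707 × 8 = 5.656 mm.
Total length L = 540 mm; A_we = 5.656 × 540 = 3054 mm².
F_nw = 0.6 F_EXX = 0.6 × 490 = 294 MPa.
φR_n = 0.75 × 294 × 3054 × 10⁻³ = 673.5 kN.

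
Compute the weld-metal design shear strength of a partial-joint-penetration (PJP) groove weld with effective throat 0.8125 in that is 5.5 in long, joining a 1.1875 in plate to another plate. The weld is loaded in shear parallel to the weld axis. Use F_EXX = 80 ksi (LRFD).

φR_n ≈ 161 kip

Effective throat (given) t_e = 0.8125 in.
A_we = 0.8125 × 5.5 = 4.469 in².
F_nw = 0.6 F_EXX = 48 ksi.
φR_n = 0.75 × 48 × 4.469 = 160.9 kip.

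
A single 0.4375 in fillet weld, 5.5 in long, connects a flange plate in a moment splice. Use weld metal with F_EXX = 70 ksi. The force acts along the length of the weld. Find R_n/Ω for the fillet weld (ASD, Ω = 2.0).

Effective throat t_e = 0.707 × 0.4375 = 0.3093 in.
Total length L = 5.5 in; A_we = 0.3093 × 5.5 = 1.701 in².
F_nw = 0.6 F_EXX = 0.6 × 70 = 42 ksi.
R_n = 42 × 1.701 = 71.45 kips; R_n/Ω = 71.45/2.0 = 35.73 kips.

R_n/Ω ≈ 35.7 kips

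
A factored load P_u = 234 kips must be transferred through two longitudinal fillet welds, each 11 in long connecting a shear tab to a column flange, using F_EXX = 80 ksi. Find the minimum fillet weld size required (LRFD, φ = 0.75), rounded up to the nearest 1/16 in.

Total weld length L = 22 in.
Required throat t_e = P_u / (φ × 0.6 F_EXX × L) = 234 / (0.75 × 0.6 × 80 × 22) = 0.2955 in.
Required leg w = t_e / 0.707 = 0.4179 in → use 7/16 in.

w = 7/16 in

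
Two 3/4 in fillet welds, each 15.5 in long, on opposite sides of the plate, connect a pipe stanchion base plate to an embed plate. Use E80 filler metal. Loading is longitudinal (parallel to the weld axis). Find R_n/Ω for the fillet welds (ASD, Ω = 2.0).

R_n/Ω ≈ 395 kip

E80XX → F_EXX = 80 ksi.
Effective throat t_e = 0.707 × 0.75 = 0.5302 in.
Total length L = 31 in; A_we = 0.5302 × 31 = 16.44 in².
F_nw = 0.6 F_EXX = 0.6 × 80 = 48 ksi.
R_n = 48 × 16.44 = 789 kip; R_n/Ω = 789/2.0 = 394.5 kip.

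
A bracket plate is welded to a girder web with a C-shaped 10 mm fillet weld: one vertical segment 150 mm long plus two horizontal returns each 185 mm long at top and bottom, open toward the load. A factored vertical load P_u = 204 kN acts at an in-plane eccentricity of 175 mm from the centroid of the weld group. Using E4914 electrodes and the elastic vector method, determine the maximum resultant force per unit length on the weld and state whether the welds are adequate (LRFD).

f_max ≈ 1510 N/mm; adequate

E49XX → F_EXX = 490 MPa.
Total weld length L_w = 520 mm. Treat welds as unit-width lines.
Centroid: x̄ = 2×185×92.5 / 520 = 65.82 mm from the vertical weld.
Polar moment about centroid: J = I_x + I_y = [150³/12 + 2×185×75²] + [150×65.82² + 2(185³/12 + 185×26.68²)] = 4331000 mm³.
Direct shear f_v = P/L_w = 204×10³ / 520 = 392.3 N/mm (vertical).
Torsion M = P·e = 204×10³ × 175 = 35700000 N·mm.
Critical point at (x, y) = (119.2, 75) from centroid. f_tx = M·y/J = 618.2 N/mm; f_ty = M·x/J = 982.4 N/mm.
Resultant f_max = √[f_tx² + (f_v + f_ty)²] = √[618.2² + (392.3 + 982.4)²] = 1507 N/mm.
Capacity per unit length: φr_n = 0.75 × 0.6 × 490 × (0.707 × 10) = 1559 N/mm.
1507 ≤ 1559 → adequate.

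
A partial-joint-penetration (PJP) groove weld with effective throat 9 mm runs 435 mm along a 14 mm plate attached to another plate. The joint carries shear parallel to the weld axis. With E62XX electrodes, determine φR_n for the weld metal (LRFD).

φR_n ≈ 1090 kN

E62XX → F_EXX = 620 MPa.
Effective throat (given) t_e = 9 mm.
A_we = 9 × 435 = 3915 mm².
F_nw = 0.6 F_EXX = 372 MPa.
φR_n = 0.75 × 372 × 3915 × 10⁻³ = 1092 kN.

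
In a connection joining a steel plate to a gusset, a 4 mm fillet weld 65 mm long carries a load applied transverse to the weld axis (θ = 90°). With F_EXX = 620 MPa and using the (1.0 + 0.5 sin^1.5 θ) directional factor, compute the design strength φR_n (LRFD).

t_e = 0.707 × 4 = 2.828 mm; A_we = 2.828 × 65 = 183.8 mm².
Directional factor: 1.0 + 0.5 sin^1.5(90°) = 1.5.
F_nw = 0.6 × 620 × 1.5 = 558 MPa.
φR_n = 0.75 × 558 × 183.8 × 10⁻³ = 76.93 kN.

φR_n ≈ 76.9 kN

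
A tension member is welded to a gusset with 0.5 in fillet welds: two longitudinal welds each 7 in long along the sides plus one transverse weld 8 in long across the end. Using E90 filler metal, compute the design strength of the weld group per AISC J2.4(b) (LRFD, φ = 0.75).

E90XX → F_EXX = 90 ksi.
t_e = 0.707 × 0.5 = 0.3535 in.
R_nwl = 0.6 × 90 × 0.3535 × 14 = 267.2 kips (longitudinal, 2 welds).
R_nwt = 0.6 × 90 × 0.3535 × 8 = 152.7 kips (transverse, base value).
(i) R_nwl + R_nwt = 420 kips; (ii) 0.85 R_nwl + 1.5 R_nwt = 456.2 kips.
R_n = max = 456.2 kips [governs: (ii)]; φR_n = 342.2 kips.

φR_n ≈ 342 kips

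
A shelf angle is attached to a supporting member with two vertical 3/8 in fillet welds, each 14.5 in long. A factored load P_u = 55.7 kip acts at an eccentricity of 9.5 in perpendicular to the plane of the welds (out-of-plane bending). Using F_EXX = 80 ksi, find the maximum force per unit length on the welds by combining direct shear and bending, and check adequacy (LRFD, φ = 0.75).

f_max ≈ 7.79 kip/in; adequate

L_w = 2 × 14.5 = 29 in; section modulus (unit throat) S = 2 × L²/6 = 70.08 in².
Direct shear f_v = P/L_w = 55.7/29 = 1.921 kip/in.
Moment M = P × e = 55.7 × 9.5 = 529.15 kip·in; bending f_b = M/S = 7.55 kip/in.
f_max = √(f_v² + f_b²) = √(1.921² + 7.55²) = 7.791 kip/in.
φr_n = 0.75 × 0.6 × 80 × (0.707 × 0.375) = 9.544 kip/in → adequate.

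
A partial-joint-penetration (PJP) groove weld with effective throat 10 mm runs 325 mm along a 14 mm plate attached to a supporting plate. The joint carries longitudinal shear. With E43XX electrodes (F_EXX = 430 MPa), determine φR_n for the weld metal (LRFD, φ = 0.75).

Effective throat (given) t_e = 10 mm.
A_we = 10 × 325 = 3250 mm².
F_nw = 0.6 F_EXX = 258 MPa.
φR_n = 0.75 × 258 × 3250 × 10⁻³ = 628.9 kN.

φR_n ≈ 629 kN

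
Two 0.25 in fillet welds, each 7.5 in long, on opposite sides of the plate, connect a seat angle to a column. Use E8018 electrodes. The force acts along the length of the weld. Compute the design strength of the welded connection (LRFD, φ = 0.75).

E80XX → F_EXX = 80 ksi.
Effective throat t_e = 0.707 × 0.25 = 0.1767 in.
Total length L = 15 in; A_we = 0.1767 × 15 = 2.651 in².
F_nw = 0.6 F_EXX = 0.6 × 80 = 48 ksi.
φR_n = 0.75 × 48 × 2.651 = 95.44 kips.

φR_n ≈ 95.4 kips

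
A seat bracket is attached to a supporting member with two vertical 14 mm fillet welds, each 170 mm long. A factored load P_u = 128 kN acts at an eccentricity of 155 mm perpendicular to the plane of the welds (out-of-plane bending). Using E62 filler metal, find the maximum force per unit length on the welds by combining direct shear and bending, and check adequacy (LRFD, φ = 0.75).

E62XX → F_EXX = 620 MPa.
L_w = 2 × 170 = 340 mm; section modulus (unit throat) S = 2 × L²/6 = 9633 mm².
Direct shear f_v = P/L_w = 128×10³/340 = 376.5 N/mm.
Moment M = P × e = 128×10³ × 155 = 19840000 N·mm; bending f_b = M/S = 2060 N/mm.
f_max = √(f_v² + f_b²) = √(376.5² + 2060²) = 2094 N/mm.
φr_n = 0.75 × 0.6 × 620 × (0.707 × 14) = 2762 N/mm → adequate.

f_max ≈ 2090 N/mm; adequate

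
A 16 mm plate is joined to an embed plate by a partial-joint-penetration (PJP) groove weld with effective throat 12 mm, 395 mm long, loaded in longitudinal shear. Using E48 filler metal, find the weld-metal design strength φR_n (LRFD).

E48XX → F_EXX = 480 MPa.
Effective throat (given) t_e = 12 mm.
A_we = 12 × 395 = 4740 mm².
F_nw = 0.6 F_EXX = 288 MPa.
φR_n = 0.75 × 288 × 4740 × 10⁻³ = 1024 kN.

φR_n ≈ 1020 kN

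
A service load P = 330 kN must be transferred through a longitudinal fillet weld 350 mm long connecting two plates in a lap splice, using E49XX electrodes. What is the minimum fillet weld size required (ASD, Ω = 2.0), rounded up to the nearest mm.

w = 10 mm

E49XX → F_EXX = 490 MPa.
Total weld length L = 350 mm.
Required throat t_e = P × Ω / (0.6 F_EXX × L) = 330 × 2.0 / (0.6 × 490 × 350 × 10⁻³) = 6.414 mm.
Required leg w = t_e / 0.707 = 9.072 mm → use 10 mm.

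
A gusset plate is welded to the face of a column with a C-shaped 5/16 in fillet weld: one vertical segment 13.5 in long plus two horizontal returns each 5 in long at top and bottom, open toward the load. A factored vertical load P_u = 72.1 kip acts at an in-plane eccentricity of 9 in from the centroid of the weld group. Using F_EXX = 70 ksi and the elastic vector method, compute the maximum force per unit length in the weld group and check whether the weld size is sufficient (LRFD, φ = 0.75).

Total weld length L_w = 23.5 in. Treat welds as unit-width lines.
Centroid: x̄ = 2×5×2.5 / 23.5 = 1.064 in from the vertical weld.
Polar moment about centroid: J = I_x + I_y = [13.5³/12 + 2×5×6.75²] + [13.5×1.064² + 2(5³/12 + 5×1.436²)] = 717.4 in³.
Direct shear f_v = P/L_w = 72.1 / 23.5 = 3.068 kip/in (vertical).
Torsion M = P·e = 72.1 × 9 = 648.9 kip·in.
Critical point at (x, y) = (3.936, 6.75) from centroid. f_tx = M·y/J = 6.106 kip/in; f_ty = M·x/J = 3.56 kip/in.
Resultant f_max = √[f_tx² + (f_v + f_ty)²] = √[6.106² + (3.068 + 3.56)²] = 9.012 kip/in.
Capacity per unit length: φr_n = 0.75 × 0.6 × 70 × (0.707 × 0.3125) = 6.96 kip/in.
9.012 > 6.96 → NOT adequate.

f_max ≈ 9.01 kip/in; NOT adequate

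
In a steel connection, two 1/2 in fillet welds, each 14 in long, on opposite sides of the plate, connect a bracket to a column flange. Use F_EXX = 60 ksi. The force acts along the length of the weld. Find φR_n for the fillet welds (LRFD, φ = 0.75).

Effective throat t_e = 0.707 × 0.5 = 0.3535 in.
Total length L = 28 in; A_we = 0.3535 × 28 = 9.898 in².
F_nw = 0.6 F_EXX = 0.6 × 60 = 36 ksi.
φR_n = 0.75 × 36 × 9.898 = 267.2 kips.

φR_n ≈ 267 kips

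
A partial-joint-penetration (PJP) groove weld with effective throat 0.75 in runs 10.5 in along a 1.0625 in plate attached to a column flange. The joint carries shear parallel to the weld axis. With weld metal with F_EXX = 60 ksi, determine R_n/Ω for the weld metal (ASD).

Effective throat (given) t_e = 0.75 in.
A_we = 0.75 × 10.5 = 7.875 in².
F_nw = 0.6 F_EXX = 36 ksi.
R_n/Ω = (36 × 7.875) / 2.0 = 141.8 kip.

R_n/Ω ≈ 142 kip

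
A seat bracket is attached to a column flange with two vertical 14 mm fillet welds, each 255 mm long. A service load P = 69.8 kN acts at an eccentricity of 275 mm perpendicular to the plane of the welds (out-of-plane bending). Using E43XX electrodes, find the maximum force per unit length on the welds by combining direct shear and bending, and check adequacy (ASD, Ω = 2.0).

E43XX → F_EXX = 430 MPa.
L_w = 2 × 255 = 510 mm; section modulus (unit throat) S = 2 × L²/6 = 21680 mm².
Direct shear f_v = P/L_w = 69.8×10³/510 = 136.9 N/mm.
Moment M = P × e = 69.8×10³ × 275 = 19195000 N·mm; bending f_b = M/S = 885.6 N/mm.
f_max = √(f_v² + f_b²) = √(136.9² + 885.6²) = 896.1 N/mm.
r_n/Ω = (1/2.0) × 0.6 × 430 × (0.707 × 14) = 1277 N/mm → adequate.

f_max ≈ 896 N/mm; adequate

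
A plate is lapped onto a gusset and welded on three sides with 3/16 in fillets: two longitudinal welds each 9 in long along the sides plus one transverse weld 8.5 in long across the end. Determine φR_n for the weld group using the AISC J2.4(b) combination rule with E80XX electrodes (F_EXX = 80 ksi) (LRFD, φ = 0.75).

t_e = 0.707 × 0.1875 = 0.1326 in.
R_nwl = 0.6 × 80 × 0.1326 × 18 = 114.5 kips (longitudinal, 2 welds).
R_nwt = 0.6 × 80 × 0.1326 × 8.5 = 54.09 kips (transverse, base value).
(i) R_nwl + R_nwt = 168.6 kips; (ii) 0.85 R_nwl + 1.5 R_nwt = 178.5 kips.
R_n = max = 178.5 kips [governs: (ii)]; φR_n = 133.9 kips.

φR_n ≈ 134 kips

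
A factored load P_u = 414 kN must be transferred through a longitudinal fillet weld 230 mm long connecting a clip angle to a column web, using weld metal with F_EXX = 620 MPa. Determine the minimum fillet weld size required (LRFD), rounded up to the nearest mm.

Total weld length L = 230 mm.
Required throat t_e = P_u / (φ × 0.6 F_EXX × L) = 414 / (0.75 × 0.6 × 620 × 230 × 10⁻³) = 6.452 mm.
Required leg w = t_e / 0.707 = 9.125 mm → use 10 mm.

w = 10 mm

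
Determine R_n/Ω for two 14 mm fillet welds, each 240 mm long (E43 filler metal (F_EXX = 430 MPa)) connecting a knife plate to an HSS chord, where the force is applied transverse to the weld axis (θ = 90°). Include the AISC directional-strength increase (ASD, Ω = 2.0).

t_e = 0.707 × 14 = 9.898 mm; A_we = 9.898 × 480 = 4751 mm².
Directional factor: 1.0 + 0.5 sin^1.5(90°) = 1.5.
F_nw = 0.6 × 430 × 1.5 = 387 MPa.
R_n/Ω = (387 × 4751) / 2.0 × 10⁻³ = 919.3 kN.

R_n/Ω ≈ 919 kN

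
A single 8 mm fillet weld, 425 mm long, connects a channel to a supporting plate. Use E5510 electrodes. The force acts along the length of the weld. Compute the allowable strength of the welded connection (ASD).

E55XX → F_EXX = 550 MPa.
Effective throat t_e = 0.707 × 8 = 5.656 mm.
Total length L = 425 mm; A_we = 5.656 × 425 = 2404 mm².
F_nw = 0.6 F_EXX = 0.6 × 550 = 330 MPa.
R_n = 330 × 2404 × 10⁻³ = 793.3 kN; R_n/Ω = 793.3/2.0 = 396.6 kN.

R_n/Ω ≈ 397 kN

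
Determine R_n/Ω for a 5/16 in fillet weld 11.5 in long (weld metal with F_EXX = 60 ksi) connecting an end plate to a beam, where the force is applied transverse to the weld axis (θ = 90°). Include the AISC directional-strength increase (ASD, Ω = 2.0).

t_e = 0.707 × 0.3125 = 0.2209 in; A_we = 0.2209 × 11.5 = 2.541 in².
Directional factor: 1.0 + 0.5 sin^1.5(90°) = 1.5.
F_nw = 0.6 × 60 × 1.5 = 54 ksi.
R_n/Ω = (54 × 2.541) / 2.0 = 68.6 kips.

R_n/Ω ≈ 68.6 kips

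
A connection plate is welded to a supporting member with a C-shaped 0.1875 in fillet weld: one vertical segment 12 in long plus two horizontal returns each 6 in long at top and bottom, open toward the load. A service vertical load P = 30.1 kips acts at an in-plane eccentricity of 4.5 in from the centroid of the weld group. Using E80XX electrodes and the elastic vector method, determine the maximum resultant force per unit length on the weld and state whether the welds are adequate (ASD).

E80XX → F_EXX = 80 ksi.
Total weld length L_w = 24 in. Treat welds as unit-width lines.
Centroid: x̄ = 2×6×3 / 24 = 1.5 in from the vertical weld.
Polar moment about centroid: J = I_x + I_y = [12³/12 + 2×6×6²] + [12×1.5² + 2(6³/12 + 6×1.5²)] = 666 in³.
Direct shear f_v = P/L_w = 30.1 / 24 = 1.254 kip/in (vertical).
Torsion M = P·e = 30.1 × 4.5 = 135.45 kip·in.
Critical point at (x, y) = (4.5, 6) from centroid. f_tx = M·y/J = 1.22 kip/in; f_ty = M·x/J = 0.9152 kip/in.
Resultant f_max = √[f_tx² + (f_v + f_ty)²] = √[1.22² + (1.254 + 0.9152)²] = 2.489 kip/in.
Capacity per unit length: r_n/Ω = (1/2.0) × 0.6 × 80 × (0.707 × 0.1875) = 3.181 kip/in.
2.489 ≤ 3.181 → adequate.

f_max ≈ 2.49 kip/in; adequate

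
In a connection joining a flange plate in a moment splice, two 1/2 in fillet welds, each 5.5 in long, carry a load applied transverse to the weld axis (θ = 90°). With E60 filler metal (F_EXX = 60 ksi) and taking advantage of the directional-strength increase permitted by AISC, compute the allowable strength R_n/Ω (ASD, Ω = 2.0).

t_e = 0.707 × 0.5 = 0.3535 in; A_we = 0.3535 × 11 = 3.888 in².
Directional factor: 1.0 + 0.5 sin^1.5(90°) = 1.5.
F_nw = 0.6 × 60 × 1.5 = 54 ksi.
R_n/Ω = (54 × 3.888) / 2.0 = 105 kip.

R_n/Ω ≈ 105 kip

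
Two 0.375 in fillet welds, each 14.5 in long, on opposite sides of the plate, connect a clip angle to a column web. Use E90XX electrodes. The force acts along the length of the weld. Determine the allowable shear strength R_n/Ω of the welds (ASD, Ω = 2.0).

R_n/Ω ≈ 208 kip

E90XX → F_EXX = 90 ksi.
Effective throat t_e = 0.707 × 0.375 = 0.2651 in.
Total length L = 29 in; A_we = 0.2651 × 29 = 7.689 in².
F_nw = 0.6 F_EXX = 0.6 × 90 = 54 ksi.
R_n = 54 × 7.689 = 415.2 kip; R_n/Ω = 415.2/2.0 = 207.6 kip.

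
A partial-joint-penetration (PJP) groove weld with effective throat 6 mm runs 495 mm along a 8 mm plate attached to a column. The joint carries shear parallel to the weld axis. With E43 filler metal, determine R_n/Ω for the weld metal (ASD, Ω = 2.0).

R_n/Ω ≈ 383 kN

E43XX → F_EXX = 430 MPa.
Effective throat (given) t_e = 6 mm.
A_we = 6 × 495 = 2970 mm².
F_nw = 0.6 F_EXX = 258 MPa.
R_n/Ω = (258 × 2970) / 2.0 × 10⁻³ = 383.1 kN.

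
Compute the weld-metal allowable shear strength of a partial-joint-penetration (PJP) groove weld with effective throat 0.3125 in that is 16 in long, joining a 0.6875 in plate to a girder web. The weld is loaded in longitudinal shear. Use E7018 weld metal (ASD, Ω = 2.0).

E70XX → F_EXX = 70 ksi.
Effective throat (given) t_e = 0.3125 in.
A_we = 0.3125 × 16 = 5 in².
F_nw = 0.6 F_EXX = 42 ksi.
R_n/Ω = (42 × 5) / 2.0 = 105 kip.

R_n/Ω ≈ 105 kip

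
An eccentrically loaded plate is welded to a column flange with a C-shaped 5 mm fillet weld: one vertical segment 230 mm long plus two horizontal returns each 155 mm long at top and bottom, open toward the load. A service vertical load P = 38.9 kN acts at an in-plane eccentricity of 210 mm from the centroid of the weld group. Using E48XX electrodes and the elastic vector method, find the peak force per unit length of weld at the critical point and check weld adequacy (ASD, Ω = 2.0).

E48XX → F_EXX = 480 MPa.
Total weld length L_w = 540 mm. Treat welds as unit-width lines.
Centroid: x̄ = 2×155×77.5 / 540 = 44.49 mm from the vertical weld.
Polar moment about centroid: J = I_x + I_y = [230³/12 + 2×155×115²] + [230×44.49² + 2(155³/12 + 155×33.01²)] = 6527000 mm³.
Direct shear f_v = P/L_w = 38.9×10³ / 540 = 72.04 N/mm (vertical).
Torsion M = P·e = 38.9×10³ × 210 = 8169000 N·mm.
Critical point at (x, y) = (110.5, 115) from centroid. f_tx = M·y/J = 143.9 N/mm; f_ty = M·x/J = 138.3 N/mm.
Resultant f_max = √[f_tx² + (f_v + f_ty)²] = √[143.9² + (72.04 + 138.3)²] = 254.9 N/mm.
Capacity per unit length: r_n/Ω = (1/2.0) × 0.6 × 480 × (0.707 × 5) = 509 N/mm.
254.9 ≤ 509 → adequate.

f_max ≈ 255 N/mm; adequate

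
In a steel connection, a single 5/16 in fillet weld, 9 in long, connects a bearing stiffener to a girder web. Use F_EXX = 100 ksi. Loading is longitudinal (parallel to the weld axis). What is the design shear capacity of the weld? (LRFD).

Effective throat t_e = 0.707 × 0.3125 = 0.2209 in.
Total length L = 9 in; A_we = 0.2209 × 9 = 1.988 in².
F_nw = 0.6 F_EXX = 0.6 × 100 = 60 ksi.
φR_n = 0.75 × 60 × 1.988 = 89.48 kips.

φR_n ≈ 89.5 kips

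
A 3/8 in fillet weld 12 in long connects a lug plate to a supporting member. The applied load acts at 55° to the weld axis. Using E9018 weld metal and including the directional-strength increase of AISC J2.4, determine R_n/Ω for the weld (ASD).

R_n/Ω ≈ 118 kips

E90XX → F_EXX = 90 ksi.
t_e = 0.707 × 0.375 = 0.2651 in; A_we = 0.2651 × 12 = 3.181 in².
Directional factor: 1.0 + 0.5 sin^1.5(55°) = 1.371.
F_nw = 0.6 × 90 × 1.371 = 74.02 ksi.
R_n/Ω = (74.02 × 3.181) / 2.0 = 117.7 kips.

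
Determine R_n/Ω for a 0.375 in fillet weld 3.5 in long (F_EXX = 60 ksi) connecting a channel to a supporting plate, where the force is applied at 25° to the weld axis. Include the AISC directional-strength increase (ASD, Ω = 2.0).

R_n/Ω ≈ 19 kip

t_e = 0.707 × 0.375 = 0.2651 in; A_we = 0.2651 × 3.5 = 0.9279 in².
Directional factor: 1.0 + 0.5 sin^1.5(25°) = 1.137.
F_nw = 0.6 × 60 × 1.137 = 40.95 ksi.
R_n/Ω = (40.95 × 0.9279) / 2.0 = 19 kip.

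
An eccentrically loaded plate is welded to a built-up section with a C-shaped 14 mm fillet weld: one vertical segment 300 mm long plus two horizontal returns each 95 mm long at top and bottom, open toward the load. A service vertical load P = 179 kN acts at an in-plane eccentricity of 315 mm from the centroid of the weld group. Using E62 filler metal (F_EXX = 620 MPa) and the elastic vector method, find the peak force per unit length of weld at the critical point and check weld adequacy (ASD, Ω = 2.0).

Total weld length L_w = 490 mm. Treat welds as unit-width lines.
Centroid: x̄ = 2×95×47.5 / 490 = 18.42 mm from the vertical weld.
Polar moment about centroid: J = I_x + I_y = [300³/12 + 2×95×150²] + [300×18.42² + 2(95³/12 + 95×29.08²)] = 6930000 mm³.
Direct shear f_v = P/L_w = 179×10³ / 490 = 365.3 N/mm (vertical).
Torsion M = P·e = 179×10³ × 315 = 56385000 N·mm.
Critical point at (x, y) = (76.58, 150) from centroid. f_tx = M·y/J = 1220 N/mm; f_ty = M·x/J = 623.1 N/mm.
Resultant f_max = √[f_tx² + (f_v + f_ty)²] = √[1220² + (365.3 + 623.1)²] = 1570 N/mm.
Capacity per unit length: r_n/Ω = (1/2.0) × 0.6 × 620 × (0.707 × 14) = 1841 N/mm.
1570 ≤ 1841 → adequate.

f_max ≈ 1570 N/mm; adequate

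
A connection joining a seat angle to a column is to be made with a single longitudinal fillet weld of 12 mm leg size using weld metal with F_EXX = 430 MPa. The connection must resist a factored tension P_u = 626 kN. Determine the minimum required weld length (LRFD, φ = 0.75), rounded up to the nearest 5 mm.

L = 385 mm

Throat t_e = 0.707 × 12 = 8.484 mm.
φr_n = 0.75 × 0.6 × 430 × 8.484 × 10⁻³ = 1.642 kN/mm.
L_req = P_u / φr_n = 626 / 1.642 = 381.3 mm total.
Round up → use L = 385 mm.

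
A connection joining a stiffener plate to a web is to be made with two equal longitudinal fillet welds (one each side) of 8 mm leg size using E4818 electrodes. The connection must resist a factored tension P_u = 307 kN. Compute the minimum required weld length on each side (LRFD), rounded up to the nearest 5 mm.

E48XX → F_EXX = 480 MPa.
Throat t_e = 0.707 × 8 = 5.656 mm.
φr_n = 0.75 × 0.6 × 480 × 5.656 × 10⁻³ = 1.222 kN/mm.
L_req = P_u / φr_n = 307 / 1.222 = 251.3 mm total.
Per side: 251.3 / 2 = 125.6 mm.
Round up → use L = 130 mm on each side.

L = 130 mm on each side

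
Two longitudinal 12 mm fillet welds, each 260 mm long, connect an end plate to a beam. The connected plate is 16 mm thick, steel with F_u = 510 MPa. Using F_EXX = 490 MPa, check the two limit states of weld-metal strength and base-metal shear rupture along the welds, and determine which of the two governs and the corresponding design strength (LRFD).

t_e = 0.707 × 12 = 8.484 mm; L = 520 mm.
Weld metal: φR_n = 0.75 × 0.6 × 490 × 8.484 × 520 × 10⁻³ = 972.8 kN.
Base metal (shear rupture): φR_n = 0.75 × 0.6 × 510 × 16 × 520 × 10⁻³ = 1909 kN.
Governing: weld metal.

φR_n ≈ 973 kN (weld metal governs)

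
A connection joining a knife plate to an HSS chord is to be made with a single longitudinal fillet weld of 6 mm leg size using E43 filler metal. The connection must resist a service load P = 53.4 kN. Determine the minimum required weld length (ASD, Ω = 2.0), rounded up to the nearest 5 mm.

E43XX → F_EXX = 430 MPa.
Throat t_e = 0.707 × 6 = 4.242 mm.
r_n/Ω = (0.6 × 430 × 4.242) / 2.0 = 547.2 N/mm = 0.5472 kN/mm.
L_req = P / (r_n/Ω) = 53.4 / 0.5472 = 97.58 mm total.
Round up → use L = 100 mm.

L = 100 mm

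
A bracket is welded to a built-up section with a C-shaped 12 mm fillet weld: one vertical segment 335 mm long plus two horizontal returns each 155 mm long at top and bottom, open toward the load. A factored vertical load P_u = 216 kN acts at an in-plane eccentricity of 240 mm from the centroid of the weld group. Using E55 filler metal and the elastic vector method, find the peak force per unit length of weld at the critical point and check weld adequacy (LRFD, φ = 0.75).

f_max ≈ 1020 N/mm; adequate

E55XX → F_EXX = 550 MPa.
Total weld length L_w = 645 mm. Treat welds as unit-width lines.
Centroid: x̄ = 2×155×77.5 / 645 = 37.25 mm from the vertical weld.
Polar moment about centroid: J = I_x + I_y = [335³/12 + 2×155×167.5²] + [335×37.25² + 2(155³/12 + 155×40.25²)] = 13420000 mm³.
Direct shear f_v = P/L_w = 216×10³ / 645 = 334.9 N/mm (vertical).
Torsion M = P·e = 216×10³ × 240 = 51840000 N·mm.
Critical point at (x, y) = (117.8, 167.5) from centroid. f_tx = M·y/J = 647.1 N/mm; f_ty = M·x/J = 454.9 N/mm.
Resultant f_max = √[f_tx² + (f_v + f_ty)²] = √[647.1² + (334.9 + 454.9)²] = 1021 N/mm.
Capacity per unit length: φr_n = 0.75 × 0.6 × 550 × (0.707 × 12) = 2100 N/mm.
1021 ≤ 2100 → adequate.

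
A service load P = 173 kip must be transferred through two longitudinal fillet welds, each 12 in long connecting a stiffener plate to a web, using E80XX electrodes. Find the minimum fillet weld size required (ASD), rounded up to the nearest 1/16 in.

E80XX → F_EXX = 80 ksi.
Total weld length L = 24 in.
Required throat t_e = P × Ω / (0.6 F_EXX × L) = 173 × 2.0 / (0.6 × 80 × 24) = 0.3003 in.
Required leg w = t_e / 0.707 = 0.4248 in → use 7/16 in.

w = 7/16 in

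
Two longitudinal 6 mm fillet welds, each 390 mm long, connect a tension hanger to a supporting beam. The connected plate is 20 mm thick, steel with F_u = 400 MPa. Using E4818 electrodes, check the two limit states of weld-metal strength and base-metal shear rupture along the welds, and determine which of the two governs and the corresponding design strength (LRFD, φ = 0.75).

E48XX → F_EXX = 480 MPa.
t_e = 0.707 × 6 = 4.242 mm; L = 780 mm.
Weld metal: φR_n = 0.75 × 0.6 × 480 × 4.242 × 780 × 10⁻³ = 714.7 kN.
Base metal (shear rupture): φR_n = 0.75 × 0.6 × 400 × 20 × 780 × 10⁻³ = 2808 kN.
Governing: weld metal.

φR_n ≈ 715 kN (weld metal governs)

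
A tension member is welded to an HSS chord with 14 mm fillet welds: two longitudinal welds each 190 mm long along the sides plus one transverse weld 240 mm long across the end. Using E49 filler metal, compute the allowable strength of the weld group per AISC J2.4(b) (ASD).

R_n/Ω ≈ 994 kN

E49XX → F_EXX = 490 MPa.
t_e = 0.707 × 14 = 9.898 mm.
R_nwl = 0.6 × 490 × 9.898 × 380 × 10⁻³ = 1106 kN (longitudinal, 2 welds).
R_nwt = 0.6 × 490 × 9.898 × 240 × 10⁻³ = 698.4 kN (transverse, base value).
(i) R_nwl + R_nwt = 1804 kN; (ii) 0.85 R_nwl + 1.5 R_nwt = 1988 kN.
R_n = max = 1988 kN [governs: (ii)]; R_n/Ω = 993.8 kN.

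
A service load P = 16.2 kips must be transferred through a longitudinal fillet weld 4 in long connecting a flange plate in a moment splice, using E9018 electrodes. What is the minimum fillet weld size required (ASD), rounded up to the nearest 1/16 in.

E90XX → F_EXX = 90 ksi.
Total weld length L = 4 in.
Required throat t_e = P × Ω / (0.6 F_EXX × L) = 16.2 × 2.0 / (0.6 × 90 × 4) = 0.15 in.
Required leg w = t_e / 0.707 = 0.2122 in → use 1/4 in.

w = 1/4 in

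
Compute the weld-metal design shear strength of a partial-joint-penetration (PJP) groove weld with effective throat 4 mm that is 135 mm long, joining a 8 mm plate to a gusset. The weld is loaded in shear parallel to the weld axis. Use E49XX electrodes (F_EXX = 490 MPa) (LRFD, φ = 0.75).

Effective throat (given) t_e = 4 mm.
A_we = 4 × 135 = 540 mm².
F_nw = 0.6 F_EXX = 294 MPa.
φR_n = 0.75 × 294 × 540 × 10⁻³ = 119.1 kN.

φR_n ≈ 119 kN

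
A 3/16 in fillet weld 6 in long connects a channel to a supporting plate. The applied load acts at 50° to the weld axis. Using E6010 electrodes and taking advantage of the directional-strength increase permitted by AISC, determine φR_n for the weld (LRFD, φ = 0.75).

E60XX → F_EXX = 60 ksi.
t_e = 0.707 × 0.1875 = 0.1326 in; A_we = 0.1326 × 6 = 0.7954 in².
Directional factor: 1.0 + 0.5 sin^1.5(50°) = 1.335.
F_nw = 0.6 × 60 × 1.335 = 48.07 ksi.
φR_n = 0.75 × 48.07 × 0.7954 = 28.67 kips.

φR_n ≈ 28.7 kips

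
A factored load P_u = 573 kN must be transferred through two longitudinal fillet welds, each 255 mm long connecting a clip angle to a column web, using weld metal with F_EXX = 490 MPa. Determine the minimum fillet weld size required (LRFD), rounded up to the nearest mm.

Total weld length L = 510 mm.
Required throat t_e = P_u / (φ × 0.6 F_EXX × L) = 573 / (0.75 × 0.6 × 490 × 510 × 10⁻³) = 5.095 mm.
Required leg w = t_e / 0.707 = 7.207 mm → use 8 mm.

w = 8 mm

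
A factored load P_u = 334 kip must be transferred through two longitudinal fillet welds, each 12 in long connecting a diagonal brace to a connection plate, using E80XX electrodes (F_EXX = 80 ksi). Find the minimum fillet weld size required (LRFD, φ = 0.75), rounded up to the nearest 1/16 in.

w = 9/16 in

Total weld length L = 24 in.
Required throat t_e = P_u / (φ × 0.6 F_EXX × L) = 334 / (0.75 × 0.6 × 80 × 24) = 0.3866 in.
Required leg w = t_e / 0.707 = 0.5468 in → use 9/16 in.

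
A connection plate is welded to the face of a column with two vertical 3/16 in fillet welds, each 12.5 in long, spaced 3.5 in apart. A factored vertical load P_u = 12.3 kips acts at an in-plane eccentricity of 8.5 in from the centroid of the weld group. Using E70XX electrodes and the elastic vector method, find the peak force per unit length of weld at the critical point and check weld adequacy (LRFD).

f_max ≈ 1.88 kip/in; adequate

E70XX → F_EXX = 70 ksi.
Total weld length L_w = 25 in. Treat welds as unit-width lines.
Polar moment about centroid: J = 2[d³/12 + d(b/2)²] = 2[12.5³/12 + 12.5×1.75²] = 402.1 in³.
Direct shear f_v = P/L_w = 12.3 / 25 = 0.492 kip/in (vertical).
Torsion M = P·e = 12.3 × 8.5 = 104.55 kip·in.
Critical point at (x, y) = (1.75, 6.25) from centroid. f_tx = M·y/J = 1.625 kip/in; f_ty = M·x/J = 0.455 kip/in.
Resultant f_max = √[f_tx² + (f_v + f_ty)²] = √[1.625² + (0.492 + 0.455)²] = 1.881 kip/in.
Capacity per unit length: φr_n = 0.75 × 0.6 × 70 × (0.707 × 0.1875) = 4.176 kip/in.
1.881 ≤ 4.176 → adequate.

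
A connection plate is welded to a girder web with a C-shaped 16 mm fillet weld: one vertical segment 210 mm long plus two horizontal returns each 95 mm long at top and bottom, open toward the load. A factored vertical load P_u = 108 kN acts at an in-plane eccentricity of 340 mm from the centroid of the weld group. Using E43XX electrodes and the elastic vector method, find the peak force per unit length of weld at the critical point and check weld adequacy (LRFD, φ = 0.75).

f_max ≈ 1620 N/mm; adequate

E43XX → F_EXX = 430 MPa.
Total weld length L_w = 400 mm. Treat welds as unit-width lines.
Centroid: x̄ = 2×95×47.5 / 400 = 22.56 mm from the vertical weld.
Polar moment about centroid: J = I_x + I_y = [210³/12 + 2×95×105²] + [210×22.56² + 2(95³/12 + 95×24.94²)] = 3234000 mm³.
Direct shear f_v = P/L_w = 108×10³ / 400 = 270 N/mm (vertical).
Torsion M = P·e = 108×10³ × 340 = 36720000 N·mm.
Critical point at (x, y) = (72.44, 105) from centroid. f_tx = M·y/J = 1192 N/mm; f_ty = M·x/J = 822.4 N/mm.
Resultant f_max = √[f_tx² + (f_v + f_ty)²] = √[1192² + (270 + 822.4)²] = 1617 N/mm.
Capacity per unit length: φr_n = 0.75 × 0.6 × 430 × (0.707 × 16) = 2189 N/mm.
1617 ≤ 2189 → adequate.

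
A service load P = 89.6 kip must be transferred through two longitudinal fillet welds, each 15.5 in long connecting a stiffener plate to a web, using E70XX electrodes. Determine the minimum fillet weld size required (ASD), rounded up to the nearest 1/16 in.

E70XX → F_EXX = 70 ksi.
Total weld length L = 31 in.
Required throat t_e = P × Ω / (0.6 F_EXX × L) = 89.6 × 2.0 / (0.6 × 70 × 31) = 0.1376 in.
Required leg w = t_e / 0.707 = 0.1947 in → use 1/4 in.

w = 1/4 in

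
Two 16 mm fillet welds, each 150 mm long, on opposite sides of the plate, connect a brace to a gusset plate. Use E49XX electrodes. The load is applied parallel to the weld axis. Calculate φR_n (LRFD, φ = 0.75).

φR_n ≈ 748 kN

E49XX → F_EXX = 490 MPa.
Effective throat t_e = 0.707 × 16 = 11.31 mm.
Total length L = 300 mm; A_we = 11.31 × 300 = 3394 mm².
F_nw = 0.6 F_EXX = 0.6 × 490 = 294 MPa.
φR_n = 0.75 × 294 × 3394 × 10⁻³ = 748.3 kN.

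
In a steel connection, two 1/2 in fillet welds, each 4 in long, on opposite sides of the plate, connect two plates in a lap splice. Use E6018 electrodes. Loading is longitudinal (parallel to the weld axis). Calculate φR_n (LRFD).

E60XX → F_EXX = 60 ksi.
Effective throat t_e = 0.707 × 0.5 = 0.3535 in.
Total length L = 8 in; A_we = 0.3535 × 8 = 2.828 in².
F_nw = 0.6 F_EXX = 0.6 × 60 = 36 ksi.
φR_n = 0.75 × 36 × 2.828 = 76.36 kip.

φR_n ≈ 76.4 kip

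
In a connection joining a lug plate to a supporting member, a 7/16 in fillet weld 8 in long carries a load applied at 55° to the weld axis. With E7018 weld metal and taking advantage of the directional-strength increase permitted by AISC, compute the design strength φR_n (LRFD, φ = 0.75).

E70XX → F_EXX = 70 ksi.
t_e = 0.707 × 0.4375 = 0.3093 in; A_we = 0.3093 × 8 = 2.474 in².
Directional factor: 1.0 + 0.5 sin^1.5(55°) = 1.371.
F_nw = 0.6 × 70 × 1.371 = 57.57 ksi.
φR_n = 0.75 × 57.57 × 2.474 = 106.8 kip.

φR_n ≈ 107 kip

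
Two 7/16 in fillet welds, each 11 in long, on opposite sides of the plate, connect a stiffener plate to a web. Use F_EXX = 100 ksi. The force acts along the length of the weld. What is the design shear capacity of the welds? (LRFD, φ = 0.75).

Effective throat t_e = 0.707 × 0.4375 = 0.3093 in.
Total length L = 22 in; A_we = 0.3093 × 22 = 6.805 in².
F_nw = 0.6 F_EXX = 0.6 × 100 = 60 ksi.
φR_n = 0.75 × 60 × 6.805 = 306.2 kips.

φR_n ≈ 306 kips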